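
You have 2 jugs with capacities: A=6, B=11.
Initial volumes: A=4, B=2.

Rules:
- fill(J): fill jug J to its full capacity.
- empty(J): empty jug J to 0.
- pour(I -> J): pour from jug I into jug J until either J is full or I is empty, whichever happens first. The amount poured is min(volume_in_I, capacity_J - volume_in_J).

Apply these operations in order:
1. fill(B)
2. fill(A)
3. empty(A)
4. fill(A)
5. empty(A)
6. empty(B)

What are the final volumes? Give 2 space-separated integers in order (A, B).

Answer: 0 0

Derivation:
Step 1: fill(B) -> (A=4 B=11)
Step 2: fill(A) -> (A=6 B=11)
Step 3: empty(A) -> (A=0 B=11)
Step 4: fill(A) -> (A=6 B=11)
Step 5: empty(A) -> (A=0 B=11)
Step 6: empty(B) -> (A=0 B=0)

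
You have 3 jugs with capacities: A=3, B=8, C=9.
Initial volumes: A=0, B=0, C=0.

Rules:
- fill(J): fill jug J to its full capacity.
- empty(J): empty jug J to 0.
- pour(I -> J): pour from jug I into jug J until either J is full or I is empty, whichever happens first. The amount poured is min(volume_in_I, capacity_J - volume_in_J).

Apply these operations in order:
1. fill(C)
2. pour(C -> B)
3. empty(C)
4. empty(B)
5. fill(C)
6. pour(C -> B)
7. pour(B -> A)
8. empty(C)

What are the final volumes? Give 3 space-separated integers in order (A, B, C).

Answer: 3 5 0

Derivation:
Step 1: fill(C) -> (A=0 B=0 C=9)
Step 2: pour(C -> B) -> (A=0 B=8 C=1)
Step 3: empty(C) -> (A=0 B=8 C=0)
Step 4: empty(B) -> (A=0 B=0 C=0)
Step 5: fill(C) -> (A=0 B=0 C=9)
Step 6: pour(C -> B) -> (A=0 B=8 C=1)
Step 7: pour(B -> A) -> (A=3 B=5 C=1)
Step 8: empty(C) -> (A=3 B=5 C=0)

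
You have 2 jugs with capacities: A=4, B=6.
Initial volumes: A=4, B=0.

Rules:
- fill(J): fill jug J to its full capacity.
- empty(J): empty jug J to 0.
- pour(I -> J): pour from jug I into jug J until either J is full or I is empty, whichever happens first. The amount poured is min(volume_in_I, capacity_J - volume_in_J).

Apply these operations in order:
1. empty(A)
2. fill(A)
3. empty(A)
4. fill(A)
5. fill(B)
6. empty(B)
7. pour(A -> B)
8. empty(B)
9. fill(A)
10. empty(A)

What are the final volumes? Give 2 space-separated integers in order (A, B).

Answer: 0 0

Derivation:
Step 1: empty(A) -> (A=0 B=0)
Step 2: fill(A) -> (A=4 B=0)
Step 3: empty(A) -> (A=0 B=0)
Step 4: fill(A) -> (A=4 B=0)
Step 5: fill(B) -> (A=4 B=6)
Step 6: empty(B) -> (A=4 B=0)
Step 7: pour(A -> B) -> (A=0 B=4)
Step 8: empty(B) -> (A=0 B=0)
Step 9: fill(A) -> (A=4 B=0)
Step 10: empty(A) -> (A=0 B=0)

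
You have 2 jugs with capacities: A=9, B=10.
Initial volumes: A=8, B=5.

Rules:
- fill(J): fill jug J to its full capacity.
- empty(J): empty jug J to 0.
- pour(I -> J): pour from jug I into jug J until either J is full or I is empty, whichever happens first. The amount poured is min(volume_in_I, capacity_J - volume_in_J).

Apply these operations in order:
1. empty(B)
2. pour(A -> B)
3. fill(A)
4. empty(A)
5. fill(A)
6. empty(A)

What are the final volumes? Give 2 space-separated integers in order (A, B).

Answer: 0 8

Derivation:
Step 1: empty(B) -> (A=8 B=0)
Step 2: pour(A -> B) -> (A=0 B=8)
Step 3: fill(A) -> (A=9 B=8)
Step 4: empty(A) -> (A=0 B=8)
Step 5: fill(A) -> (A=9 B=8)
Step 6: empty(A) -> (A=0 B=8)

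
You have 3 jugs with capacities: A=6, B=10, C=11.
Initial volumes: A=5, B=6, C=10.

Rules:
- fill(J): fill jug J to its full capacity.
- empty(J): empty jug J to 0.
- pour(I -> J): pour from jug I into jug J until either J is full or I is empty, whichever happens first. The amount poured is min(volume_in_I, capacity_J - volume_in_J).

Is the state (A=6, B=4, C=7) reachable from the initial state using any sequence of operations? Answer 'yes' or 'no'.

Answer: yes

Derivation:
BFS from (A=5, B=6, C=10):
  1. empty(A) -> (A=0 B=6 C=10)
  2. fill(C) -> (A=0 B=6 C=11)
  3. pour(C -> B) -> (A=0 B=10 C=7)
  4. pour(B -> A) -> (A=6 B=4 C=7)
Target reached → yes.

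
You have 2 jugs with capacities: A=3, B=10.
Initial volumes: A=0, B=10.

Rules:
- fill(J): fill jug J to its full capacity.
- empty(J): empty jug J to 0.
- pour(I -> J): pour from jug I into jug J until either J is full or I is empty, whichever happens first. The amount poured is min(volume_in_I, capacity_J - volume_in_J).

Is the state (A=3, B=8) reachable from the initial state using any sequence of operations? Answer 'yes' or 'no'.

BFS from (A=0, B=10):
  1. pour(B -> A) -> (A=3 B=7)
  2. empty(A) -> (A=0 B=7)
  3. pour(B -> A) -> (A=3 B=4)
  4. empty(A) -> (A=0 B=4)
  5. pour(B -> A) -> (A=3 B=1)
  6. empty(A) -> (A=0 B=1)
  7. pour(B -> A) -> (A=1 B=0)
  8. fill(B) -> (A=1 B=10)
  9. pour(B -> A) -> (A=3 B=8)
Target reached → yes.

Answer: yes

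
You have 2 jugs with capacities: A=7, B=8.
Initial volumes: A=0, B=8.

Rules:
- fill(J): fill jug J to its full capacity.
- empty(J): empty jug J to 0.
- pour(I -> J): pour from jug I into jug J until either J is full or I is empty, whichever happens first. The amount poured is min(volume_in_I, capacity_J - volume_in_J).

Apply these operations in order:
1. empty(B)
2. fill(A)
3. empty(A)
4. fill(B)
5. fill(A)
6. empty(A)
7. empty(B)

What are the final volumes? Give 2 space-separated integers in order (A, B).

Answer: 0 0

Derivation:
Step 1: empty(B) -> (A=0 B=0)
Step 2: fill(A) -> (A=7 B=0)
Step 3: empty(A) -> (A=0 B=0)
Step 4: fill(B) -> (A=0 B=8)
Step 5: fill(A) -> (A=7 B=8)
Step 6: empty(A) -> (A=0 B=8)
Step 7: empty(B) -> (A=0 B=0)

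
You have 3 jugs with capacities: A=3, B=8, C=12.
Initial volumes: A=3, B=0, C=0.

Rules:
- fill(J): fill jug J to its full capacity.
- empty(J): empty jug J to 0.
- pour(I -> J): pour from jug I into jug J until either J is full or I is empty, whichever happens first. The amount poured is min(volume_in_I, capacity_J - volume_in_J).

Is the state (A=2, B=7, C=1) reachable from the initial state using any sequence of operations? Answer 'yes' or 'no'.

BFS explored all 314 reachable states.
Reachable set includes: (0,0,0), (0,0,1), (0,0,2), (0,0,3), (0,0,4), (0,0,5), (0,0,6), (0,0,7), (0,0,8), (0,0,9), (0,0,10), (0,0,11) ...
Target (A=2, B=7, C=1) not in reachable set → no.

Answer: no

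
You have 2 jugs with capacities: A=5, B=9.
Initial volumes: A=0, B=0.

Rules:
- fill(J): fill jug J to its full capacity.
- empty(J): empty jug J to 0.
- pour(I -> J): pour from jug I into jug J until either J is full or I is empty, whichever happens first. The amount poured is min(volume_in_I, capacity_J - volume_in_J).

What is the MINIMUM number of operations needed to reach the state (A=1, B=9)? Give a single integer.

BFS from (A=0, B=0). One shortest path:
  1. fill(A) -> (A=5 B=0)
  2. pour(A -> B) -> (A=0 B=5)
  3. fill(A) -> (A=5 B=5)
  4. pour(A -> B) -> (A=1 B=9)
Reached target in 4 moves.

Answer: 4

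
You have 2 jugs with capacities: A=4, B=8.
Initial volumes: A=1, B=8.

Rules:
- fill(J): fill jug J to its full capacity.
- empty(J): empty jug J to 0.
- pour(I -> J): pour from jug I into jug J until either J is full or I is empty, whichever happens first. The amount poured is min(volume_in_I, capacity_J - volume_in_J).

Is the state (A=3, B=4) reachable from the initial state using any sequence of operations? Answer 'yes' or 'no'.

BFS explored all 12 reachable states.
Reachable set includes: (0,0), (0,1), (0,4), (0,5), (0,8), (1,0), (1,8), (4,0), (4,1), (4,4), (4,5), (4,8)
Target (A=3, B=4) not in reachable set → no.

Answer: no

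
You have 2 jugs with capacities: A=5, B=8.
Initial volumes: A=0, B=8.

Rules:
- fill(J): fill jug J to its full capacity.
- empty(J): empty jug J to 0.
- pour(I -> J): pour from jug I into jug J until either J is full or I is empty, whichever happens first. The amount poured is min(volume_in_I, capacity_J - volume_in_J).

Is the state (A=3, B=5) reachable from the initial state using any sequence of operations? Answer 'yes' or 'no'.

Answer: no

Derivation:
BFS explored all 26 reachable states.
Reachable set includes: (0,0), (0,1), (0,2), (0,3), (0,4), (0,5), (0,6), (0,7), (0,8), (1,0), (1,8), (2,0) ...
Target (A=3, B=5) not in reachable set → no.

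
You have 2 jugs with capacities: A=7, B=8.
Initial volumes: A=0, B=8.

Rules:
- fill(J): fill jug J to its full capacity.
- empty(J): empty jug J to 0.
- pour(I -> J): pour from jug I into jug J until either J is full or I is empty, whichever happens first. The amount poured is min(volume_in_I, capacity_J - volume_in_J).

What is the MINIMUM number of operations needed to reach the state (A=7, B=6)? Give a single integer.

BFS from (A=0, B=8). One shortest path:
  1. fill(A) -> (A=7 B=8)
  2. empty(B) -> (A=7 B=0)
  3. pour(A -> B) -> (A=0 B=7)
  4. fill(A) -> (A=7 B=7)
  5. pour(A -> B) -> (A=6 B=8)
  6. empty(B) -> (A=6 B=0)
  7. pour(A -> B) -> (A=0 B=6)
  8. fill(A) -> (A=7 B=6)
Reached target in 8 moves.

Answer: 8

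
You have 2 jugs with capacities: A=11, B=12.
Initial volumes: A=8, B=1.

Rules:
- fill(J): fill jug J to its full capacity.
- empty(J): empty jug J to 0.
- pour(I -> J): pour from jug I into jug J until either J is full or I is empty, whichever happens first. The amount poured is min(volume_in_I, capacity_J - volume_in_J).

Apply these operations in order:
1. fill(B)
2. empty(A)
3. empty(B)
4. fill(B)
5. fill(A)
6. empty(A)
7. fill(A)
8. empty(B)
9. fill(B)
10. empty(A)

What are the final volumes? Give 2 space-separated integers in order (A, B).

Step 1: fill(B) -> (A=8 B=12)
Step 2: empty(A) -> (A=0 B=12)
Step 3: empty(B) -> (A=0 B=0)
Step 4: fill(B) -> (A=0 B=12)
Step 5: fill(A) -> (A=11 B=12)
Step 6: empty(A) -> (A=0 B=12)
Step 7: fill(A) -> (A=11 B=12)
Step 8: empty(B) -> (A=11 B=0)
Step 9: fill(B) -> (A=11 B=12)
Step 10: empty(A) -> (A=0 B=12)

Answer: 0 12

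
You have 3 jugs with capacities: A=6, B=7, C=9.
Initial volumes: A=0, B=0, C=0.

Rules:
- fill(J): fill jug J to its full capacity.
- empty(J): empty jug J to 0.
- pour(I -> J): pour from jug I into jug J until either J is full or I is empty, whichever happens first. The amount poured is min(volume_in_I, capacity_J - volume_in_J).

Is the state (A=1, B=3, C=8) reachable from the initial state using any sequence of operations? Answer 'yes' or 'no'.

Answer: no

Derivation:
BFS explored all 320 reachable states.
Reachable set includes: (0,0,0), (0,0,1), (0,0,2), (0,0,3), (0,0,4), (0,0,5), (0,0,6), (0,0,7), (0,0,8), (0,0,9), (0,1,0), (0,1,1) ...
Target (A=1, B=3, C=8) not in reachable set → no.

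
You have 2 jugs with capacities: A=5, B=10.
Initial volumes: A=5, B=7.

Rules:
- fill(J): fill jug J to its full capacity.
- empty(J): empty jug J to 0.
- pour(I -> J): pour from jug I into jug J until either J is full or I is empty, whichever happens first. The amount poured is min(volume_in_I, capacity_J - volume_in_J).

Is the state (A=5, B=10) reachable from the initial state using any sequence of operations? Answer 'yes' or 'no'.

Answer: yes

Derivation:
BFS from (A=5, B=7):
  1. fill(B) -> (A=5 B=10)
Target reached → yes.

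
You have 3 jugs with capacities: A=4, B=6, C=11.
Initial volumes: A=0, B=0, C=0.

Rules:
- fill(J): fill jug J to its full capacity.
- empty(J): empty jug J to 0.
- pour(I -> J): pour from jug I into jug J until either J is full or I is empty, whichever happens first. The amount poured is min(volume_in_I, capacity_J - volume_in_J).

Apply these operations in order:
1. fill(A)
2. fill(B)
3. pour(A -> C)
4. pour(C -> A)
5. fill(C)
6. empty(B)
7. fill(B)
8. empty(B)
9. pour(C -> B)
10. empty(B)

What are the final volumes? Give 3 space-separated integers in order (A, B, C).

Step 1: fill(A) -> (A=4 B=0 C=0)
Step 2: fill(B) -> (A=4 B=6 C=0)
Step 3: pour(A -> C) -> (A=0 B=6 C=4)
Step 4: pour(C -> A) -> (A=4 B=6 C=0)
Step 5: fill(C) -> (A=4 B=6 C=11)
Step 6: empty(B) -> (A=4 B=0 C=11)
Step 7: fill(B) -> (A=4 B=6 C=11)
Step 8: empty(B) -> (A=4 B=0 C=11)
Step 9: pour(C -> B) -> (A=4 B=6 C=5)
Step 10: empty(B) -> (A=4 B=0 C=5)

Answer: 4 0 5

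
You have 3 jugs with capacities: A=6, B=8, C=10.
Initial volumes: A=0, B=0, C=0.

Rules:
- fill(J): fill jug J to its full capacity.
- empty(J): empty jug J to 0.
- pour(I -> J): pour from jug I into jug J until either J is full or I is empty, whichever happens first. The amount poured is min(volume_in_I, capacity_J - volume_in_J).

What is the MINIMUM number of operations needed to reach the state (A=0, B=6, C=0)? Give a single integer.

Answer: 2

Derivation:
BFS from (A=0, B=0, C=0). One shortest path:
  1. fill(A) -> (A=6 B=0 C=0)
  2. pour(A -> B) -> (A=0 B=6 C=0)
Reached target in 2 moves.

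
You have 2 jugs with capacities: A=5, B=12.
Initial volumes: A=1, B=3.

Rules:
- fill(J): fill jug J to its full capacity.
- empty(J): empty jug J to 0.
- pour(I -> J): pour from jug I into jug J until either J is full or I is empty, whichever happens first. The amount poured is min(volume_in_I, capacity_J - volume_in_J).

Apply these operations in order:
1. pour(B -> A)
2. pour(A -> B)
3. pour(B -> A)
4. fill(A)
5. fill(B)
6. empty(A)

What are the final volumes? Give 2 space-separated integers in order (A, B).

Step 1: pour(B -> A) -> (A=4 B=0)
Step 2: pour(A -> B) -> (A=0 B=4)
Step 3: pour(B -> A) -> (A=4 B=0)
Step 4: fill(A) -> (A=5 B=0)
Step 5: fill(B) -> (A=5 B=12)
Step 6: empty(A) -> (A=0 B=12)

Answer: 0 12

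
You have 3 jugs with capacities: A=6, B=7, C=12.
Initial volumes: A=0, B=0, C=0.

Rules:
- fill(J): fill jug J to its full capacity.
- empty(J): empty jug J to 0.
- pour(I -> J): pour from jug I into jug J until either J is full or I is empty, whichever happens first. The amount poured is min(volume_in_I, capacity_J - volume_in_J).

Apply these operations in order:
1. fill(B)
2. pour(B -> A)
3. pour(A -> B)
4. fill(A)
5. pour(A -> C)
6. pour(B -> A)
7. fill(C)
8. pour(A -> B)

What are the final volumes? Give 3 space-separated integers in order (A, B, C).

Answer: 0 7 12

Derivation:
Step 1: fill(B) -> (A=0 B=7 C=0)
Step 2: pour(B -> A) -> (A=6 B=1 C=0)
Step 3: pour(A -> B) -> (A=0 B=7 C=0)
Step 4: fill(A) -> (A=6 B=7 C=0)
Step 5: pour(A -> C) -> (A=0 B=7 C=6)
Step 6: pour(B -> A) -> (A=6 B=1 C=6)
Step 7: fill(C) -> (A=6 B=1 C=12)
Step 8: pour(A -> B) -> (A=0 B=7 C=12)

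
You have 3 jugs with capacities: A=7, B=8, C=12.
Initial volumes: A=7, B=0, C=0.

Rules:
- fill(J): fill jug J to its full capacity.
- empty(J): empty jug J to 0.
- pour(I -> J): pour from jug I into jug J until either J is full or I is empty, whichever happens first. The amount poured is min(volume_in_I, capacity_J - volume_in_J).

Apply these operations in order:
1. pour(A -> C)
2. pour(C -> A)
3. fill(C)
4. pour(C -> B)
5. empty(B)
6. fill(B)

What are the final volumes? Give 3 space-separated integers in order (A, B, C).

Step 1: pour(A -> C) -> (A=0 B=0 C=7)
Step 2: pour(C -> A) -> (A=7 B=0 C=0)
Step 3: fill(C) -> (A=7 B=0 C=12)
Step 4: pour(C -> B) -> (A=7 B=8 C=4)
Step 5: empty(B) -> (A=7 B=0 C=4)
Step 6: fill(B) -> (A=7 B=8 C=4)

Answer: 7 8 4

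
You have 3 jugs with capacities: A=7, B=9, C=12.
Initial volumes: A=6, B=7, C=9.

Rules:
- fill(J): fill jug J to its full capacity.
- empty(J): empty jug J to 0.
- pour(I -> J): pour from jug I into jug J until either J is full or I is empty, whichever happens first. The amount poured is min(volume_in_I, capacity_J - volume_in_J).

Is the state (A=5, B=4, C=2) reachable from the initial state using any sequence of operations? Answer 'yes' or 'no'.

Answer: no

Derivation:
BFS explored all 513 reachable states.
Reachable set includes: (0,0,0), (0,0,1), (0,0,2), (0,0,3), (0,0,4), (0,0,5), (0,0,6), (0,0,7), (0,0,8), (0,0,9), (0,0,10), (0,0,11) ...
Target (A=5, B=4, C=2) not in reachable set → no.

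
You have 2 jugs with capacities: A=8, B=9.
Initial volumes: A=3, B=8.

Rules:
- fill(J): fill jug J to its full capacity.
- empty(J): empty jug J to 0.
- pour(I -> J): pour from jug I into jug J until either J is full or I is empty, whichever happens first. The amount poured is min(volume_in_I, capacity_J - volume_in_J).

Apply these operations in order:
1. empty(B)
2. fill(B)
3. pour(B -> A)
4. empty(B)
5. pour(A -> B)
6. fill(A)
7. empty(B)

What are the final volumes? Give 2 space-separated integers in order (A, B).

Answer: 8 0

Derivation:
Step 1: empty(B) -> (A=3 B=0)
Step 2: fill(B) -> (A=3 B=9)
Step 3: pour(B -> A) -> (A=8 B=4)
Step 4: empty(B) -> (A=8 B=0)
Step 5: pour(A -> B) -> (A=0 B=8)
Step 6: fill(A) -> (A=8 B=8)
Step 7: empty(B) -> (A=8 B=0)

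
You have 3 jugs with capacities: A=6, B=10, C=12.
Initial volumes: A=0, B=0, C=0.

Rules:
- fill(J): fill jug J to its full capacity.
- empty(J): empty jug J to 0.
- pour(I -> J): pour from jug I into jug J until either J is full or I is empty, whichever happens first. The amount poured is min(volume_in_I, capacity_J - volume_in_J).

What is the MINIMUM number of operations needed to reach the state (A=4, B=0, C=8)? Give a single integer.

BFS from (A=0, B=0, C=0). One shortest path:
  1. fill(C) -> (A=0 B=0 C=12)
  2. pour(C -> B) -> (A=0 B=10 C=2)
  3. pour(B -> A) -> (A=6 B=4 C=2)
  4. pour(A -> C) -> (A=0 B=4 C=8)
  5. pour(B -> A) -> (A=4 B=0 C=8)
Reached target in 5 moves.

Answer: 5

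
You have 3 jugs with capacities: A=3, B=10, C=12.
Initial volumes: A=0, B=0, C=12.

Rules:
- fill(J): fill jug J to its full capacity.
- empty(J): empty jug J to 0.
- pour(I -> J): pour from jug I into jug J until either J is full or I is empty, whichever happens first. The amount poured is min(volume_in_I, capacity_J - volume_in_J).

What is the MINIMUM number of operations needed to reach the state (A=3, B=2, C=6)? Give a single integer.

BFS from (A=0, B=0, C=12). One shortest path:
  1. pour(C -> B) -> (A=0 B=10 C=2)
  2. empty(B) -> (A=0 B=0 C=2)
  3. pour(C -> B) -> (A=0 B=2 C=0)
  4. fill(C) -> (A=0 B=2 C=12)
  5. pour(C -> A) -> (A=3 B=2 C=9)
  6. empty(A) -> (A=0 B=2 C=9)
  7. pour(C -> A) -> (A=3 B=2 C=6)
Reached target in 7 moves.

Answer: 7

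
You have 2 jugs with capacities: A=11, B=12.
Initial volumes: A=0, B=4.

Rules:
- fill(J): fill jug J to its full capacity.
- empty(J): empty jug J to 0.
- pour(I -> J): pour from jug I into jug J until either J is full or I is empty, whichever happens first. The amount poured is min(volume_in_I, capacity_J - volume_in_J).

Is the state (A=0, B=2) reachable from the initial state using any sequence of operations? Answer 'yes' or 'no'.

BFS from (A=0, B=4):
  1. fill(B) -> (A=0 B=12)
  2. pour(B -> A) -> (A=11 B=1)
  3. empty(A) -> (A=0 B=1)
  4. pour(B -> A) -> (A=1 B=0)
  5. fill(B) -> (A=1 B=12)
  6. pour(B -> A) -> (A=11 B=2)
  7. empty(A) -> (A=0 B=2)
Target reached → yes.

Answer: yes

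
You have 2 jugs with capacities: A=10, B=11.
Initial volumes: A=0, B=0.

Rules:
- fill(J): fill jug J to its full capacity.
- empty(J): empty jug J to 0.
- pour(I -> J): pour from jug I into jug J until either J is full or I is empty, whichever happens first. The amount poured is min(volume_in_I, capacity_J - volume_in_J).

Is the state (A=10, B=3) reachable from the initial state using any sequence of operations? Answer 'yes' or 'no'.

BFS from (A=0, B=0):
  1. fill(B) -> (A=0 B=11)
  2. pour(B -> A) -> (A=10 B=1)
  3. empty(A) -> (A=0 B=1)
  4. pour(B -> A) -> (A=1 B=0)
  5. fill(B) -> (A=1 B=11)
  6. pour(B -> A) -> (A=10 B=2)
  7. empty(A) -> (A=0 B=2)
  8. pour(B -> A) -> (A=2 B=0)
  9. fill(B) -> (A=2 B=11)
  10. pour(B -> A) -> (A=10 B=3)
Target reached → yes.

Answer: yes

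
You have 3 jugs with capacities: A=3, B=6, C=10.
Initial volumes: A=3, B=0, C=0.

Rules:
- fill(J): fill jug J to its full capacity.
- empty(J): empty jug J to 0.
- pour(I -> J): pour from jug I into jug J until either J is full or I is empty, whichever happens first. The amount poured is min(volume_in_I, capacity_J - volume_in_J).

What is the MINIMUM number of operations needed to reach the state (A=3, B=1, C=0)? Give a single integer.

Answer: 6

Derivation:
BFS from (A=3, B=0, C=0). One shortest path:
  1. empty(A) -> (A=0 B=0 C=0)
  2. fill(C) -> (A=0 B=0 C=10)
  3. pour(C -> A) -> (A=3 B=0 C=7)
  4. pour(C -> B) -> (A=3 B=6 C=1)
  5. empty(B) -> (A=3 B=0 C=1)
  6. pour(C -> B) -> (A=3 B=1 C=0)
Reached target in 6 moves.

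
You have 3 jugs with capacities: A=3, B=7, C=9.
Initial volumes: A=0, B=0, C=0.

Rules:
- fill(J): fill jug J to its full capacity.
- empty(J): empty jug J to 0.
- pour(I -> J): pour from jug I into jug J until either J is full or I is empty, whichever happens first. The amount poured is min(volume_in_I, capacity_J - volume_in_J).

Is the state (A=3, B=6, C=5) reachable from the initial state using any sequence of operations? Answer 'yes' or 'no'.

Answer: yes

Derivation:
BFS from (A=0, B=0, C=0):
  1. fill(A) -> (A=3 B=0 C=0)
  2. fill(C) -> (A=3 B=0 C=9)
  3. pour(C -> B) -> (A=3 B=7 C=2)
  4. empty(B) -> (A=3 B=0 C=2)
  5. pour(A -> B) -> (A=0 B=3 C=2)
  6. pour(C -> A) -> (A=2 B=3 C=0)
  7. fill(C) -> (A=2 B=3 C=9)
  8. pour(C -> B) -> (A=2 B=7 C=5)
  9. pour(B -> A) -> (A=3 B=6 C=5)
Target reached → yes.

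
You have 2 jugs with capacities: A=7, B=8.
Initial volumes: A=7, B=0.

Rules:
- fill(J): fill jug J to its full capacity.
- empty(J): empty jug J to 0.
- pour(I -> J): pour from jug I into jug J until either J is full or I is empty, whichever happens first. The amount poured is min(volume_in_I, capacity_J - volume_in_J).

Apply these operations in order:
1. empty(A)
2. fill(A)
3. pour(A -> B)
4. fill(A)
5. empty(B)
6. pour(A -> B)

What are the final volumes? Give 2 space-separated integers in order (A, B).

Step 1: empty(A) -> (A=0 B=0)
Step 2: fill(A) -> (A=7 B=0)
Step 3: pour(A -> B) -> (A=0 B=7)
Step 4: fill(A) -> (A=7 B=7)
Step 5: empty(B) -> (A=7 B=0)
Step 6: pour(A -> B) -> (A=0 B=7)

Answer: 0 7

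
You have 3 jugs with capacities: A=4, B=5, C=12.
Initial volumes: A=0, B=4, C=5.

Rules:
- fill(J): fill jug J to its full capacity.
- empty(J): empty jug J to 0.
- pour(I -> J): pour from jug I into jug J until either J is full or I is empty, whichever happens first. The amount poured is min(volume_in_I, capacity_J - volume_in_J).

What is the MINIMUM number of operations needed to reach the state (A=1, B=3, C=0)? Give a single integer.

BFS from (A=0, B=4, C=5). One shortest path:
  1. pour(C -> A) -> (A=4 B=4 C=1)
  2. pour(A -> B) -> (A=3 B=5 C=1)
  3. empty(B) -> (A=3 B=0 C=1)
  4. pour(A -> B) -> (A=0 B=3 C=1)
  5. pour(C -> A) -> (A=1 B=3 C=0)
Reached target in 5 moves.

Answer: 5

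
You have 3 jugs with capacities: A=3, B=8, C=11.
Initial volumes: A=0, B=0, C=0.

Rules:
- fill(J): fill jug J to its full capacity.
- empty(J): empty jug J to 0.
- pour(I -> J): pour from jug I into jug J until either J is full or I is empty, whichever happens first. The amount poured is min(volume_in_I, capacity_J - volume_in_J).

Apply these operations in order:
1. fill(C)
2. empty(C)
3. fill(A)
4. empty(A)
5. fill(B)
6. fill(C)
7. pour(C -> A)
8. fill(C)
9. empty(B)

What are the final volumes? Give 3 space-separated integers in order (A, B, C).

Step 1: fill(C) -> (A=0 B=0 C=11)
Step 2: empty(C) -> (A=0 B=0 C=0)
Step 3: fill(A) -> (A=3 B=0 C=0)
Step 4: empty(A) -> (A=0 B=0 C=0)
Step 5: fill(B) -> (A=0 B=8 C=0)
Step 6: fill(C) -> (A=0 B=8 C=11)
Step 7: pour(C -> A) -> (A=3 B=8 C=8)
Step 8: fill(C) -> (A=3 B=8 C=11)
Step 9: empty(B) -> (A=3 B=0 C=11)

Answer: 3 0 11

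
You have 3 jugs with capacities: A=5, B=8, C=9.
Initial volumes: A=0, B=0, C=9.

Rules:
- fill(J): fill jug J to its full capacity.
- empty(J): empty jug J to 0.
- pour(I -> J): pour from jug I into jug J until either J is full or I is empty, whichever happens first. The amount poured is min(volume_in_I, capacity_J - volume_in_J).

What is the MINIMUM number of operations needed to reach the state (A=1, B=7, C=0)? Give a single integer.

BFS from (A=0, B=0, C=9). One shortest path:
  1. pour(C -> B) -> (A=0 B=8 C=1)
  2. pour(C -> A) -> (A=1 B=8 C=0)
  3. pour(B -> C) -> (A=1 B=0 C=8)
  4. fill(B) -> (A=1 B=8 C=8)
  5. pour(B -> C) -> (A=1 B=7 C=9)
  6. empty(C) -> (A=1 B=7 C=0)
Reached target in 6 moves.

Answer: 6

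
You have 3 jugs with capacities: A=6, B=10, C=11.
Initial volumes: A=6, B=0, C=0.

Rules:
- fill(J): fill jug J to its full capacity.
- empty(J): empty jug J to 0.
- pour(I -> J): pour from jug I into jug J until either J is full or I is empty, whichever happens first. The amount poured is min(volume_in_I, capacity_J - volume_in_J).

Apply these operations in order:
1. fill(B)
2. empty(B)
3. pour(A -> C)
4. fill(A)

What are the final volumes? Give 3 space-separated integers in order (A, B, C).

Step 1: fill(B) -> (A=6 B=10 C=0)
Step 2: empty(B) -> (A=6 B=0 C=0)
Step 3: pour(A -> C) -> (A=0 B=0 C=6)
Step 4: fill(A) -> (A=6 B=0 C=6)

Answer: 6 0 6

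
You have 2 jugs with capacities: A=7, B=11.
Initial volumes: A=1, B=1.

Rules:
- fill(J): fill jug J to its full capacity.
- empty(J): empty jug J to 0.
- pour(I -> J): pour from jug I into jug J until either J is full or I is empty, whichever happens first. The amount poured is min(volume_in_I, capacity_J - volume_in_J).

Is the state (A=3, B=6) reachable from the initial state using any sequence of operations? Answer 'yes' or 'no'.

Answer: no

Derivation:
BFS explored all 37 reachable states.
Reachable set includes: (0,0), (0,1), (0,2), (0,3), (0,4), (0,5), (0,6), (0,7), (0,8), (0,9), (0,10), (0,11) ...
Target (A=3, B=6) not in reachable set → no.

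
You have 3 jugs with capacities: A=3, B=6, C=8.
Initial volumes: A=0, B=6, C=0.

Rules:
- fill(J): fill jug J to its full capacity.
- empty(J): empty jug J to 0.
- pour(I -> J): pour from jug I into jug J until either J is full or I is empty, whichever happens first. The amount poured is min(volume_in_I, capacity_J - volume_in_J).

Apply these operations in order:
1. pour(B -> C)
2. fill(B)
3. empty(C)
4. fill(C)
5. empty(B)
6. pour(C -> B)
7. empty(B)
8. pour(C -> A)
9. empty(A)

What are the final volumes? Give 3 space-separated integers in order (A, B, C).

Step 1: pour(B -> C) -> (A=0 B=0 C=6)
Step 2: fill(B) -> (A=0 B=6 C=6)
Step 3: empty(C) -> (A=0 B=6 C=0)
Step 4: fill(C) -> (A=0 B=6 C=8)
Step 5: empty(B) -> (A=0 B=0 C=8)
Step 6: pour(C -> B) -> (A=0 B=6 C=2)
Step 7: empty(B) -> (A=0 B=0 C=2)
Step 8: pour(C -> A) -> (A=2 B=0 C=0)
Step 9: empty(A) -> (A=0 B=0 C=0)

Answer: 0 0 0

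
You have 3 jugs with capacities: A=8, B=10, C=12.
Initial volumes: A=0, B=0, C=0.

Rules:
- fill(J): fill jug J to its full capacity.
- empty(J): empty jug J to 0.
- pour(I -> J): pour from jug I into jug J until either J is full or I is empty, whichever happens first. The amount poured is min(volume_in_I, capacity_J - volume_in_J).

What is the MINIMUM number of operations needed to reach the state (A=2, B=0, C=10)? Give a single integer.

BFS from (A=0, B=0, C=0). One shortest path:
  1. fill(C) -> (A=0 B=0 C=12)
  2. pour(C -> B) -> (A=0 B=10 C=2)
  3. pour(C -> A) -> (A=2 B=10 C=0)
  4. pour(B -> C) -> (A=2 B=0 C=10)
Reached target in 4 moves.

Answer: 4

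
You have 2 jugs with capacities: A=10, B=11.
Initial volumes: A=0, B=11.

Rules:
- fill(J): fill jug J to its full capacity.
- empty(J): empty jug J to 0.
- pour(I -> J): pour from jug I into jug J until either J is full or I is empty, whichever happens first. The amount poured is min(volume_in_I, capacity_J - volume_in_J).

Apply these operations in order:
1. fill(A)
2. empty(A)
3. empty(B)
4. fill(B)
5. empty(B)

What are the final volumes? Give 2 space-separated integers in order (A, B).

Answer: 0 0

Derivation:
Step 1: fill(A) -> (A=10 B=11)
Step 2: empty(A) -> (A=0 B=11)
Step 3: empty(B) -> (A=0 B=0)
Step 4: fill(B) -> (A=0 B=11)
Step 5: empty(B) -> (A=0 B=0)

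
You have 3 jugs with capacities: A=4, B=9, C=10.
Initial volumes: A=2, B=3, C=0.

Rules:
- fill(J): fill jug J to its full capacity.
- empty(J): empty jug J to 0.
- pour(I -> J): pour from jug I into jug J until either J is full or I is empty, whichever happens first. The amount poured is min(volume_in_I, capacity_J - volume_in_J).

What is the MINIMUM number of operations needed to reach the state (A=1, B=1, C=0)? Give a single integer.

Answer: 6

Derivation:
BFS from (A=2, B=3, C=0). One shortest path:
  1. fill(B) -> (A=2 B=9 C=0)
  2. pour(B -> C) -> (A=2 B=0 C=9)
  3. pour(A -> C) -> (A=1 B=0 C=10)
  4. pour(C -> B) -> (A=1 B=9 C=1)
  5. empty(B) -> (A=1 B=0 C=1)
  6. pour(C -> B) -> (A=1 B=1 C=0)
Reached target in 6 moves.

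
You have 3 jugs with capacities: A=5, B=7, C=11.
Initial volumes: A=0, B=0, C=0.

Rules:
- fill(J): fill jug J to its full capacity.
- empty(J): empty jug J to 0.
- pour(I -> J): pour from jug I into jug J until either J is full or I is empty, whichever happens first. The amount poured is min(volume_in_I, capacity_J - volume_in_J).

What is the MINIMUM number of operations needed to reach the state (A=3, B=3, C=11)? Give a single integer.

Answer: 7

Derivation:
BFS from (A=0, B=0, C=0). One shortest path:
  1. fill(A) -> (A=5 B=0 C=0)
  2. fill(B) -> (A=5 B=7 C=0)
  3. pour(B -> C) -> (A=5 B=0 C=7)
  4. pour(A -> B) -> (A=0 B=5 C=7)
  5. fill(A) -> (A=5 B=5 C=7)
  6. pour(A -> B) -> (A=3 B=7 C=7)
  7. pour(B -> C) -> (A=3 B=3 C=11)
Reached target in 7 moves.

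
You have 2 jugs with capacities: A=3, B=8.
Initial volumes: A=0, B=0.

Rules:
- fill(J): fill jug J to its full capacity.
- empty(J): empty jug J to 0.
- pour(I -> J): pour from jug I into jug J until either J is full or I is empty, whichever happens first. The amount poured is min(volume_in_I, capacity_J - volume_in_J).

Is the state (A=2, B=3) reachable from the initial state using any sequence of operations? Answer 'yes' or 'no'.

Answer: no

Derivation:
BFS explored all 22 reachable states.
Reachable set includes: (0,0), (0,1), (0,2), (0,3), (0,4), (0,5), (0,6), (0,7), (0,8), (1,0), (1,8), (2,0) ...
Target (A=2, B=3) not in reachable set → no.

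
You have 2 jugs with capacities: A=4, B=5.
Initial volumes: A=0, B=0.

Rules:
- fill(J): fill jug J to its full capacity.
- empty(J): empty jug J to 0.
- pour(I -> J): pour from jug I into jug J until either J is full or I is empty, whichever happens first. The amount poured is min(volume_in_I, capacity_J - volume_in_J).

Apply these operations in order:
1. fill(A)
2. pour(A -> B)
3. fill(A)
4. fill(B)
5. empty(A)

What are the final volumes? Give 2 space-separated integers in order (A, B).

Answer: 0 5

Derivation:
Step 1: fill(A) -> (A=4 B=0)
Step 2: pour(A -> B) -> (A=0 B=4)
Step 3: fill(A) -> (A=4 B=4)
Step 4: fill(B) -> (A=4 B=5)
Step 5: empty(A) -> (A=0 B=5)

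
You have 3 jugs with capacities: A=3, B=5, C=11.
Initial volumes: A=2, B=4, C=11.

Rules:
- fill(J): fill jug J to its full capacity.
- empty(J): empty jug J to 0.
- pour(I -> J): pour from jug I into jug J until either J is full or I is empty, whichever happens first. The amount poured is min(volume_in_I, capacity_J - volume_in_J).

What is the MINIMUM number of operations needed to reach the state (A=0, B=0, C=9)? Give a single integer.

Answer: 4

Derivation:
BFS from (A=2, B=4, C=11). One shortest path:
  1. pour(A -> B) -> (A=1 B=5 C=11)
  2. empty(B) -> (A=1 B=0 C=11)
  3. pour(C -> A) -> (A=3 B=0 C=9)
  4. empty(A) -> (A=0 B=0 C=9)
Reached target in 4 moves.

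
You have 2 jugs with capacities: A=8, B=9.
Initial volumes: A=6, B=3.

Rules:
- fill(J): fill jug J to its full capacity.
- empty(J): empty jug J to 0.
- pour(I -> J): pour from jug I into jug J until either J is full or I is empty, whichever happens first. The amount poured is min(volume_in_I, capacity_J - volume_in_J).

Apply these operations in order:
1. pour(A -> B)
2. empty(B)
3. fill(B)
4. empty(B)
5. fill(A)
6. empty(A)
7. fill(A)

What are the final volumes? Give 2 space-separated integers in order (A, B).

Answer: 8 0

Derivation:
Step 1: pour(A -> B) -> (A=0 B=9)
Step 2: empty(B) -> (A=0 B=0)
Step 3: fill(B) -> (A=0 B=9)
Step 4: empty(B) -> (A=0 B=0)
Step 5: fill(A) -> (A=8 B=0)
Step 6: empty(A) -> (A=0 B=0)
Step 7: fill(A) -> (A=8 B=0)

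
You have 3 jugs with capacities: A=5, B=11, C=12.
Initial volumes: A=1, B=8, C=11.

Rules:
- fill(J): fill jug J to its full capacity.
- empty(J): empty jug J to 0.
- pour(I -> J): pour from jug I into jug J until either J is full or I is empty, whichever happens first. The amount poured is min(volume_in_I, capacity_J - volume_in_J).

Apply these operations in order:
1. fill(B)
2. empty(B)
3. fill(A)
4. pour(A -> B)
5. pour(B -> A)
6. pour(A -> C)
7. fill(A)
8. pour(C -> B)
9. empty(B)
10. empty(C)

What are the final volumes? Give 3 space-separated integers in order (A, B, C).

Answer: 5 0 0

Derivation:
Step 1: fill(B) -> (A=1 B=11 C=11)
Step 2: empty(B) -> (A=1 B=0 C=11)
Step 3: fill(A) -> (A=5 B=0 C=11)
Step 4: pour(A -> B) -> (A=0 B=5 C=11)
Step 5: pour(B -> A) -> (A=5 B=0 C=11)
Step 6: pour(A -> C) -> (A=4 B=0 C=12)
Step 7: fill(A) -> (A=5 B=0 C=12)
Step 8: pour(C -> B) -> (A=5 B=11 C=1)
Step 9: empty(B) -> (A=5 B=0 C=1)
Step 10: empty(C) -> (A=5 B=0 C=0)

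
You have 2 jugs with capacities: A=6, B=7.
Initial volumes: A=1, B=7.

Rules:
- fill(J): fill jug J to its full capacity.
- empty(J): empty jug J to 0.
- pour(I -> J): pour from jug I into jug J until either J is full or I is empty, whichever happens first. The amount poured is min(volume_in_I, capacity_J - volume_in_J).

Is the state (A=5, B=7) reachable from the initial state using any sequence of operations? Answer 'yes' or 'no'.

Answer: yes

Derivation:
BFS from (A=1, B=7):
  1. fill(A) -> (A=6 B=7)
  2. empty(B) -> (A=6 B=0)
  3. pour(A -> B) -> (A=0 B=6)
  4. fill(A) -> (A=6 B=6)
  5. pour(A -> B) -> (A=5 B=7)
Target reached → yes.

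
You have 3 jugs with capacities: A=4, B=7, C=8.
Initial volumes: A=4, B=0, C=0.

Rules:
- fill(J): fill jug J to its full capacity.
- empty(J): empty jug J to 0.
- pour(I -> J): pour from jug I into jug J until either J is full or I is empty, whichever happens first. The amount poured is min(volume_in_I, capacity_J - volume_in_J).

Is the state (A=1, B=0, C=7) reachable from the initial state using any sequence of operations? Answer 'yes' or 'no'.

BFS from (A=4, B=0, C=0):
  1. pour(A -> B) -> (A=0 B=4 C=0)
  2. fill(A) -> (A=4 B=4 C=0)
  3. pour(A -> B) -> (A=1 B=7 C=0)
  4. pour(B -> C) -> (A=1 B=0 C=7)
Target reached → yes.

Answer: yes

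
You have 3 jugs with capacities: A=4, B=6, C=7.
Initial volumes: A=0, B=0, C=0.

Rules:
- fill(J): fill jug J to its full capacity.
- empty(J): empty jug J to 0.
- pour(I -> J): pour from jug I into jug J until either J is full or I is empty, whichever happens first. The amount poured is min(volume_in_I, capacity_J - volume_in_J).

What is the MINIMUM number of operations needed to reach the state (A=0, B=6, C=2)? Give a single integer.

Answer: 5

Derivation:
BFS from (A=0, B=0, C=0). One shortest path:
  1. fill(A) -> (A=4 B=0 C=0)
  2. pour(A -> B) -> (A=0 B=4 C=0)
  3. fill(A) -> (A=4 B=4 C=0)
  4. pour(A -> B) -> (A=2 B=6 C=0)
  5. pour(A -> C) -> (A=0 B=6 C=2)
Reached target in 5 moves.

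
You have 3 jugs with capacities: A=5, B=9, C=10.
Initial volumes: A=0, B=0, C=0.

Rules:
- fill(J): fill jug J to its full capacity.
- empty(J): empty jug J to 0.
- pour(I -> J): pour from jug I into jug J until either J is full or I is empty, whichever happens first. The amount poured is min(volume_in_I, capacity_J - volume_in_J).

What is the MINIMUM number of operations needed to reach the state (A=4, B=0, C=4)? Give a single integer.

BFS from (A=0, B=0, C=0). One shortest path:
  1. fill(B) -> (A=0 B=9 C=0)
  2. pour(B -> C) -> (A=0 B=0 C=9)
  3. fill(B) -> (A=0 B=9 C=9)
  4. pour(B -> A) -> (A=5 B=4 C=9)
  5. pour(A -> C) -> (A=4 B=4 C=10)
  6. empty(C) -> (A=4 B=4 C=0)
  7. pour(B -> C) -> (A=4 B=0 C=4)
Reached target in 7 moves.

Answer: 7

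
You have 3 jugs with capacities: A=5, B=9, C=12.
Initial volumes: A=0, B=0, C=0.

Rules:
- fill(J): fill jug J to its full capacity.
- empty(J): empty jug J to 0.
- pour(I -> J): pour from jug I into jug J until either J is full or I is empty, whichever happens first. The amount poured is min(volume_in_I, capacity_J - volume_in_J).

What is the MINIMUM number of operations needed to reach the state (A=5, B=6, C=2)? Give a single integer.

Answer: 7

Derivation:
BFS from (A=0, B=0, C=0). One shortest path:
  1. fill(B) -> (A=0 B=9 C=0)
  2. pour(B -> C) -> (A=0 B=0 C=9)
  3. fill(B) -> (A=0 B=9 C=9)
  4. pour(B -> C) -> (A=0 B=6 C=12)
  5. pour(C -> A) -> (A=5 B=6 C=7)
  6. empty(A) -> (A=0 B=6 C=7)
  7. pour(C -> A) -> (A=5 B=6 C=2)
Reached target in 7 moves.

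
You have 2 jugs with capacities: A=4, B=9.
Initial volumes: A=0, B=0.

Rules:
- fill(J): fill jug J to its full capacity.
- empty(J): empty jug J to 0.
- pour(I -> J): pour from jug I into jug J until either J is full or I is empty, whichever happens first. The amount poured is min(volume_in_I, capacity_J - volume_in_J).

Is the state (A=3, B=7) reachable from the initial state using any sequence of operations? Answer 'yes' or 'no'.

BFS explored all 26 reachable states.
Reachable set includes: (0,0), (0,1), (0,2), (0,3), (0,4), (0,5), (0,6), (0,7), (0,8), (0,9), (1,0), (1,9) ...
Target (A=3, B=7) not in reachable set → no.

Answer: no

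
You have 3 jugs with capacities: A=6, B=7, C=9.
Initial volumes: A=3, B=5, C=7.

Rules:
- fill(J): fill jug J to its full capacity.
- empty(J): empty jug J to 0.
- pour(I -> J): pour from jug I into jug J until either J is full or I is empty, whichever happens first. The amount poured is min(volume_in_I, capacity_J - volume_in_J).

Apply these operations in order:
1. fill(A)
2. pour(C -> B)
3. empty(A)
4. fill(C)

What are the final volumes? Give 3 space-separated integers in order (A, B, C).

Answer: 0 7 9

Derivation:
Step 1: fill(A) -> (A=6 B=5 C=7)
Step 2: pour(C -> B) -> (A=6 B=7 C=5)
Step 3: empty(A) -> (A=0 B=7 C=5)
Step 4: fill(C) -> (A=0 B=7 C=9)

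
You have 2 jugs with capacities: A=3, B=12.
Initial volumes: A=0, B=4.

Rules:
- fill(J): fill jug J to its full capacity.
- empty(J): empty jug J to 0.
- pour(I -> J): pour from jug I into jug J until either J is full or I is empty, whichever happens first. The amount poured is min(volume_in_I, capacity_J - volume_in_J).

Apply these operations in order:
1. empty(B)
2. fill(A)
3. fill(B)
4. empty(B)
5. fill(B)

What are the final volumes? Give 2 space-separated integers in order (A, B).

Answer: 3 12

Derivation:
Step 1: empty(B) -> (A=0 B=0)
Step 2: fill(A) -> (A=3 B=0)
Step 3: fill(B) -> (A=3 B=12)
Step 4: empty(B) -> (A=3 B=0)
Step 5: fill(B) -> (A=3 B=12)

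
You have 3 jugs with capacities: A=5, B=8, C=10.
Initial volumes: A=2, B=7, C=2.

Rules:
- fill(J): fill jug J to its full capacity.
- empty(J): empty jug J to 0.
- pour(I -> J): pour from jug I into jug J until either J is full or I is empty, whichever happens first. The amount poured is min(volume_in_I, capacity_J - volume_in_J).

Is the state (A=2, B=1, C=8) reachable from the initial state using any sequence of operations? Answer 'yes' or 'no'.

Answer: no

Derivation:
BFS explored all 343 reachable states.
Reachable set includes: (0,0,0), (0,0,1), (0,0,2), (0,0,3), (0,0,4), (0,0,5), (0,0,6), (0,0,7), (0,0,8), (0,0,9), (0,0,10), (0,1,0) ...
Target (A=2, B=1, C=8) not in reachable set → no.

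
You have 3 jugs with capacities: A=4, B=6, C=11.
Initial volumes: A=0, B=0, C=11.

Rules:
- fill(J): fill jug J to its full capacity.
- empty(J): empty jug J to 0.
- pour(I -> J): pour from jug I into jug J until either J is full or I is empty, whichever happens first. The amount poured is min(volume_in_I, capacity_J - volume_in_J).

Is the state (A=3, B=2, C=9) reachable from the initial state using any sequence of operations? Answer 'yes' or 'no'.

Answer: no

Derivation:
BFS explored all 270 reachable states.
Reachable set includes: (0,0,0), (0,0,1), (0,0,2), (0,0,3), (0,0,4), (0,0,5), (0,0,6), (0,0,7), (0,0,8), (0,0,9), (0,0,10), (0,0,11) ...
Target (A=3, B=2, C=9) not in reachable set → no.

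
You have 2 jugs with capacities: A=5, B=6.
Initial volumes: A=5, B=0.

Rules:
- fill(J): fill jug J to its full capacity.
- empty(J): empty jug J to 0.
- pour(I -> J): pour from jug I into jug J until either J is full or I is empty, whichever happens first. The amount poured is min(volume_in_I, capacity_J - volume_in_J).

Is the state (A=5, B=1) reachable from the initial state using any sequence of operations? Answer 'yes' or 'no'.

Answer: yes

Derivation:
BFS from (A=5, B=0):
  1. empty(A) -> (A=0 B=0)
  2. fill(B) -> (A=0 B=6)
  3. pour(B -> A) -> (A=5 B=1)
Target reached → yes.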